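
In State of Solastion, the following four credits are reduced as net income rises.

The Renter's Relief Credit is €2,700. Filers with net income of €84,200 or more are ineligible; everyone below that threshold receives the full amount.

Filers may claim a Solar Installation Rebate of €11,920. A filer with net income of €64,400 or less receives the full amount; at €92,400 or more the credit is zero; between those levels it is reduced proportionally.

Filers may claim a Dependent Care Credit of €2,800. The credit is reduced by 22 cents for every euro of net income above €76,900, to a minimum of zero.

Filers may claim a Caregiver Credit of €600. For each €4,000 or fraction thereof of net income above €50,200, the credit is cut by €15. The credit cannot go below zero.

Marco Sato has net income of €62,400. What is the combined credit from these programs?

Renter's Relief Credit: €62,400 is below the €84,200 cutoff, so the full €2,700 applies.
Solar Installation Rebate: €62,400 is at or below the €64,400 threshold, so the full €11,920 applies.
Dependent Care Credit: €62,400 is at or below the €76,900 threshold, so the full €2,800 applies.
Caregiver Credit: income exceeds €50,200 by €12,200, which is 4 full-or-partial €4,000 increments; reduction = 4 × €15 = €60, leaving €540.
Total: €2,700 + €11,920 + €2,800 + €540 = €17,960.

€17,960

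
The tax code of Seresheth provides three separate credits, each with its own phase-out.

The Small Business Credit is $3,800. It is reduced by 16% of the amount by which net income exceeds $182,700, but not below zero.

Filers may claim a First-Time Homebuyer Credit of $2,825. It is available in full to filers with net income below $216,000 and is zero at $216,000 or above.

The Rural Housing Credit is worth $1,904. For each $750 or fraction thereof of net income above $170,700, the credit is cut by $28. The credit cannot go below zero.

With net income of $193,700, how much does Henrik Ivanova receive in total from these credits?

Small Business Credit: 16% of the $11,000 excess over $182,700 is $1,760; credit = $3,800 − $1,760 = $2,040.
First-Time Homebuyer Credit: $193,700 is below the $216,000 cutoff, so the full $2,825 applies.
Rural Housing Credit: income exceeds $170,700 by $23,000, which is 31 full-or-partial $750 increments; reduction = 31 × $28 = $868, leaving $1,036.
Total: $2,040 + $2,825 + $1,036 = $5,901.

$5,901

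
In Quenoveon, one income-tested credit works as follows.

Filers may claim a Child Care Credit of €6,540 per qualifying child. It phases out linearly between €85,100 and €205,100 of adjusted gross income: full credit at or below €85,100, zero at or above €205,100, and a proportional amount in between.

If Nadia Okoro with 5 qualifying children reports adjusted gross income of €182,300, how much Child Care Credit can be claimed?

Child Care Credit: base = 5 × €6,540 = €32,700. €182,300 is €97,200 into a €120,000 phase-out range, leaving 22,800/120,000 of the credit: €32,700 × 22,800/120,000 = €6,213.

€6,213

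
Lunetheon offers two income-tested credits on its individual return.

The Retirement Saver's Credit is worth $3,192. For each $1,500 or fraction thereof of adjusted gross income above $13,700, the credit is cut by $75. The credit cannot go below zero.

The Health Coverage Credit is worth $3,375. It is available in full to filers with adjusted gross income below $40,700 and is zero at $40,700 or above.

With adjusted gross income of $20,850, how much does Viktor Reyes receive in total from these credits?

$6,192

Retirement Saver's Credit: income exceeds $13,700 by $7,150, which is 5 full-or-partial $1,500 increments; reduction = 5 × $75 = $375, leaving $2,817.
Health Coverage Credit: $20,850 is below the $40,700 cutoff, so the full $3,375 applies.
Total: $2,817 + $3,375 = $6,192.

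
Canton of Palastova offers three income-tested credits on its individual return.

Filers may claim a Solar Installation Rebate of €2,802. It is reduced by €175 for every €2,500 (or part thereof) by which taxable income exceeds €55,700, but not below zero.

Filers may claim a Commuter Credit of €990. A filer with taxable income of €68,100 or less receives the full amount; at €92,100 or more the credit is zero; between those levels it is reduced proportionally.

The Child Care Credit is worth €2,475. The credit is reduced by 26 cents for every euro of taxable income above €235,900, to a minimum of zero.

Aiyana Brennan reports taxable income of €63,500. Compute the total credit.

€5,567

Solar Installation Rebate: income exceeds €55,700 by €7,800, which is 4 full-or-partial €2,500 increments; reduction = 4 × €175 = €700, leaving €2,102.
Commuter Credit: €63,500 is at or below the €68,100 threshold, so the full €990 applies.
Child Care Credit: €63,500 is at or below the €235,900 threshold, so the full €2,475 applies.
Total: €2,102 + €990 + €2,475 = €5,567.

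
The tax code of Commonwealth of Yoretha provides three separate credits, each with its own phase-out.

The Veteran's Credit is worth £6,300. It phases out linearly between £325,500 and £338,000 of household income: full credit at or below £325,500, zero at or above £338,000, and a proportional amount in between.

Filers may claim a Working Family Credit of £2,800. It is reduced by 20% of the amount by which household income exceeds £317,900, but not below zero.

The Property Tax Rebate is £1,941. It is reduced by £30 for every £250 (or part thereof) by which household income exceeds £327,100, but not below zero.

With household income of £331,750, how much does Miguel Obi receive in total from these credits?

£4,551

Veteran's Credit: £331,750 is £6,250 into a £12,500 phase-out range, leaving 6,250/12,500 of the credit: £6,300 × 6,250/12,500 = £3,150.
Working Family Credit: 20% of the £13,850 excess over £317,900 is £2,770; credit = £2,800 − £2,770 = £30.
Property Tax Rebate: income exceeds £327,100 by £4,650, which is 19 full-or-partial £250 increments; reduction = 19 × £30 = £570, leaving £1,371.
Total: £3,150 + £30 + £1,371 = £4,551.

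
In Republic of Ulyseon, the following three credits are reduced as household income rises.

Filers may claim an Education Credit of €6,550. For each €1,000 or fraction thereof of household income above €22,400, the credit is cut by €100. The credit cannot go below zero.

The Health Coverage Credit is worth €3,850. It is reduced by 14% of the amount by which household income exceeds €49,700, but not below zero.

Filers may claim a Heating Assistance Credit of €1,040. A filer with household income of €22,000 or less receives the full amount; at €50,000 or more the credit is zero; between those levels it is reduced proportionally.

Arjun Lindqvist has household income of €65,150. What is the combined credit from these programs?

Education Credit: income exceeds €22,400 by €42,750, which is 43 full-or-partial €1,000 increments; reduction = 43 × €100 = €4,300, leaving €2,250.
Health Coverage Credit: 14% of the €15,450 excess over €49,700 is €2,163; credit = €3,850 − €2,163 = €1,687.
Heating Assistance Credit: €65,150 is at or above €50,000, so the credit is €0.
Total: €2,250 + €1,687 + €0 = €3,937.

€3,937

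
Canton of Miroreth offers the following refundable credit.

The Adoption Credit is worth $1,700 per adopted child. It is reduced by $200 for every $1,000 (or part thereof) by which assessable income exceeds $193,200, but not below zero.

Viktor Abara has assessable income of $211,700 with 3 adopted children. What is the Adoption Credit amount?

$1,300

Adoption Credit: base = 3 × $1,700 = $5,100. income exceeds $193,200 by $18,500, which is 19 full-or-partial $1,000 increments; reduction = 19 × $200 = $3,800, leaving $1,300.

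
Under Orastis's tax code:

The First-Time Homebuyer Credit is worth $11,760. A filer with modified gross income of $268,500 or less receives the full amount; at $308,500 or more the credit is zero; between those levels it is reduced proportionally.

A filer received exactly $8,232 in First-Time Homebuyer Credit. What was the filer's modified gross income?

$8,232 is 8,232/11,760 of the full $11,760, so 3,528/11,760 of the $40,000 range has been used: income = $268,500 + $40,000 × 3,528/11,760 = $280,500.

$280,500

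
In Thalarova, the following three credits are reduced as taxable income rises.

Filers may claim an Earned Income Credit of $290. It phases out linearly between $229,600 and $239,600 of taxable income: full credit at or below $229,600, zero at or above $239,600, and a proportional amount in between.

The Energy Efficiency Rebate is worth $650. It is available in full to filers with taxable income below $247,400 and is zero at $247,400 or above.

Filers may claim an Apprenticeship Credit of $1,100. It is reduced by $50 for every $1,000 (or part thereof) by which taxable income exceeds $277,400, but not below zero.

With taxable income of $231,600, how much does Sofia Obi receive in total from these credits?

Earned Income Credit: $231,600 is $2,000 into a $10,000 phase-out range, leaving 8,000/10,000 of the credit: $290 × 8,000/10,000 = $232.
Energy Efficiency Rebate: $231,600 is below the $247,400 cutoff, so the full $650 applies.
Apprenticeship Credit: $231,600 is at or below the $277,400 threshold, so the full $1,100 applies.
Total: $232 + $650 + $1,100 = $1,982.

$1,982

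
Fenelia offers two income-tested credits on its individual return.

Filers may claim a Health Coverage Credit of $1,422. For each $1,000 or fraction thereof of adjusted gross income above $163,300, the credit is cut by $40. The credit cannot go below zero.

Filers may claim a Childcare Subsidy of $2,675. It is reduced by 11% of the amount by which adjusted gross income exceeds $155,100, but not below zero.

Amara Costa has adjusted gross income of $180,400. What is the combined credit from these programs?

$702

Health Coverage Credit: income exceeds $163,300 by $17,100, which is 18 full-or-partial $1,000 increments; reduction = 18 × $40 = $720, leaving $702.
Childcare Subsidy: 11% of the $25,300 excess over $155,100 is $2,783 ≥ base, so the credit is $0.
Total: $702 + $0 = $702.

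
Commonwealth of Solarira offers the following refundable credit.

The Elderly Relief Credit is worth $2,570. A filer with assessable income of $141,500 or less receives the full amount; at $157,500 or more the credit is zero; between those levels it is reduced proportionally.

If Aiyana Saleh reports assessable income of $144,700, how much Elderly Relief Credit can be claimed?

$2,056

Elderly Relief Credit: $144,700 is $3,200 into a $16,000 phase-out range, leaving 12,800/16,000 of the credit: $2,570 × 12,800/16,000 = $2,056.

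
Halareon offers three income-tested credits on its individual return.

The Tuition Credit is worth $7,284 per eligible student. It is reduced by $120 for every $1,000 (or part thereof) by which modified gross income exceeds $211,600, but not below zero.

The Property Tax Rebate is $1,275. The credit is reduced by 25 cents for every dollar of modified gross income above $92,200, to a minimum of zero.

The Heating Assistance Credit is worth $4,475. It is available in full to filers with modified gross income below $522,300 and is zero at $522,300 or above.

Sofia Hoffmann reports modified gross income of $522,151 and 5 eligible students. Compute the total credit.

Tuition Credit: base = 5 × $7,284 = $36,420. income exceeds $211,600 by $310,551 → 311 increments × $120 = $37,320 ≥ base, so the credit is $0.
Property Tax Rebate: 25% of the $429,951 excess over $92,200 is $107,487.75 ≥ base, so the credit is $0.
Heating Assistance Credit: $522,151 is below the $522,300 cutoff, so the full $4,475 applies.
Total: $0 + $0 + $4,475 = $4,475.

$4,475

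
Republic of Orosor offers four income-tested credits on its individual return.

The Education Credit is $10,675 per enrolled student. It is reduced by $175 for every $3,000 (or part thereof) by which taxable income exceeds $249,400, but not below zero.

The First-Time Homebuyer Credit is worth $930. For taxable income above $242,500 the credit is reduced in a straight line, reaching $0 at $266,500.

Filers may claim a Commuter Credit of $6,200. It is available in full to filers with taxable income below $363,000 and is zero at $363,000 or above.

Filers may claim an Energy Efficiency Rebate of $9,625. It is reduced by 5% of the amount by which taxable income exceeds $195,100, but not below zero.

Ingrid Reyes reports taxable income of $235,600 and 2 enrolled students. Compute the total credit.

$36,080

Education Credit: base = 2 × $10,675 = $21,350. $235,600 is at or below the $249,400 threshold, so the full $21,350 applies.
First-Time Homebuyer Credit: $235,600 is at or below the $242,500 threshold, so the full $930 applies.
Commuter Credit: $235,600 is below the $363,000 cutoff, so the full $6,200 applies.
Energy Efficiency Rebate: 5% of the $40,500 excess over $195,100 is $2,025; credit = $9,625 − $2,025 = $7,600.
Total: $21,350 + $930 + $6,200 + $7,600 = $36,080.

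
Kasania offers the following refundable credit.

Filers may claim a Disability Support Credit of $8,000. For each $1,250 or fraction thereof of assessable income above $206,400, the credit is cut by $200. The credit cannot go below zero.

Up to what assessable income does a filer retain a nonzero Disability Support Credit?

After 39 increments the reduction is 39 × $200 = $7,800, leaving $200; one more increment wipes it out. Increment 39 ends at excess 39 × $1,250 = $48,750, so the highest qualifying income is $206,400 + $48,750 = $255,150.

$255,150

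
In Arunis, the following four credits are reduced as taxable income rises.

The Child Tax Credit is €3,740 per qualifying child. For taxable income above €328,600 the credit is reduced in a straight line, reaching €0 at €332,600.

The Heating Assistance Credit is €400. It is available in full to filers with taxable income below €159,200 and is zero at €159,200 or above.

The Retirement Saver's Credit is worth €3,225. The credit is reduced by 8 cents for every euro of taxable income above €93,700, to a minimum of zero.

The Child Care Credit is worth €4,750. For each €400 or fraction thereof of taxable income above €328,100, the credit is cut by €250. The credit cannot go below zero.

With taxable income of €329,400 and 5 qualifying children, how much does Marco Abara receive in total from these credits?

€18,710

Child Tax Credit: base = 5 × €3,740 = €18,700. €329,400 is €800 into a €4,000 phase-out range, leaving 3,200/4,000 of the credit: €18,700 × 3,200/4,000 = €14,960.
Heating Assistance Credit: €329,400 meets or exceeds the €159,200 cutoff, so the credit is €0.
Retirement Saver's Credit: 8% of the €235,700 excess over €93,700 is €18,856 ≥ base, so the credit is €0.
Child Care Credit: income exceeds €328,100 by €1,300, which is 4 full-or-partial €400 increments; reduction = 4 × €250 = €1,000, leaving €3,750.
Total: €14,960 + €0 + €0 + €3,750 = €18,710.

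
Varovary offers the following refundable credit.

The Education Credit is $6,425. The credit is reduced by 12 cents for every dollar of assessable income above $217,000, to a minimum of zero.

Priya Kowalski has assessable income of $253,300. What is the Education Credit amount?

$2,069

Education Credit: 12% of the $36,300 excess over $217,000 is $4,356; credit = $6,425 − $4,356 = $2,069.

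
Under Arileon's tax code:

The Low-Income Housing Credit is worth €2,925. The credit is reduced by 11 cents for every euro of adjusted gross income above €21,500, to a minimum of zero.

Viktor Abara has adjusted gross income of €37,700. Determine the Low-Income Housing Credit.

Low-Income Housing Credit: 11% of the €16,200 excess over €21,500 is €1,782; credit = €2,925 − €1,782 = €1,143.

€1,143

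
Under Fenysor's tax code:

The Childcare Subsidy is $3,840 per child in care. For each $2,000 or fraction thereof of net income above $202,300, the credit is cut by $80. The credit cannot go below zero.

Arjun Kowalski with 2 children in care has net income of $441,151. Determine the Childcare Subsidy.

$0

Childcare Subsidy: base = 2 × $3,840 = $7,680. income exceeds $202,300 by $238,851 → 120 increments × $80 = $9,600 ≥ base, so the credit is $0.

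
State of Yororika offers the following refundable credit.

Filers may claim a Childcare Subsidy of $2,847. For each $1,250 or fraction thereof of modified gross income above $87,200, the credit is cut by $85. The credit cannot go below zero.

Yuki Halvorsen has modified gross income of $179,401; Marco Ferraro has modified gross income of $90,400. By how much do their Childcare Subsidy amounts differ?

$2,592

Yuki ($179,401): Childcare Subsidy: income exceeds $87,200 by $92,201 → 74 increments × $85 = $6,290 ≥ base, so the credit is $0.
Marco ($90,400): Childcare Subsidy: income exceeds $87,200 by $3,200, which is 3 full-or-partial $1,250 increments; reduction = 3 × $85 = $255, leaving $2,592.
Difference: |$0 − $2,592| = $2,592.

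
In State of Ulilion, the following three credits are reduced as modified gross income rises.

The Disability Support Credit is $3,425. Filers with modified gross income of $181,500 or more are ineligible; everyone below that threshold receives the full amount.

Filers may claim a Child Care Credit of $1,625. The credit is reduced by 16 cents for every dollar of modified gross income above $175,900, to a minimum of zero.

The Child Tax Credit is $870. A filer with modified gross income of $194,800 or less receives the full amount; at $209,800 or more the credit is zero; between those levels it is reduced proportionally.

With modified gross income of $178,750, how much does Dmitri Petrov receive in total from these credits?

Disability Support Credit: $178,750 is below the $181,500 cutoff, so the full $3,425 applies.
Child Care Credit: 16% of the $2,850 excess over $175,900 is $456; credit = $1,625 − $456 = $1,169.
Child Tax Credit: $178,750 is at or below the $194,800 threshold, so the full $870 applies.
Total: $3,425 + $1,169 + $870 = $5,464.

$5,464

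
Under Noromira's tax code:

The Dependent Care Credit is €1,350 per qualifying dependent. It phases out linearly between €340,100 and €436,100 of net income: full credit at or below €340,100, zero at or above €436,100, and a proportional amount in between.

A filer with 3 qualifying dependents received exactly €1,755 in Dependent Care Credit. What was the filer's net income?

Full credit = 3 × €1,350 = €4,050.
€1,755 is 1,755/4,050 of the full €4,050, so 2,295/4,050 of the €96,000 range has been used: income = €340,100 + €96,000 × 2,295/4,050 = €394,500.

€394,500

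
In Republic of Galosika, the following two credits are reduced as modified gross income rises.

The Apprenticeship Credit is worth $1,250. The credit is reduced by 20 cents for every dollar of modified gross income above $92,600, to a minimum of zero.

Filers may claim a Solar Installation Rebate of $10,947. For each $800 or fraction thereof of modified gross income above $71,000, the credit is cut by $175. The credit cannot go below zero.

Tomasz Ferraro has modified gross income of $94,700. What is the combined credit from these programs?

$6,527

Apprenticeship Credit: 20% of the $2,100 excess over $92,600 is $420; credit = $1,250 − $420 = $830.
Solar Installation Rebate: income exceeds $71,000 by $23,700, which is 30 full-or-partial $800 increments; reduction = 30 × $175 = $5,250, leaving $5,697.
Total: $830 + $5,697 = $6,527.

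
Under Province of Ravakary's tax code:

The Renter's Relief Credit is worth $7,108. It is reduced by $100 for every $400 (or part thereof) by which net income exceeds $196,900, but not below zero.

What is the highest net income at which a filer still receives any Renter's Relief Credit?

After 71 increments the reduction is 71 × $100 = $7,100, leaving $8; one more increment wipes it out. Increment 71 ends at excess 71 × $400 = $28,400, so the highest qualifying income is $196,900 + $28,400 = $225,300.

$225,300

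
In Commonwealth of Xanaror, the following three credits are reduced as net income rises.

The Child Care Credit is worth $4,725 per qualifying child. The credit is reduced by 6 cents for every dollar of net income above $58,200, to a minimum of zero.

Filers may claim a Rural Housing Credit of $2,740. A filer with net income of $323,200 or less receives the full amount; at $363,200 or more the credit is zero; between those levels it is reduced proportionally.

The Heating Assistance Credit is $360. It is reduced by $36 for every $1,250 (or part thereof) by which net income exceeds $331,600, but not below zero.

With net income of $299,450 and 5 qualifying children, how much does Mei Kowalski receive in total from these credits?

$12,250

Child Care Credit: base = 5 × $4,725 = $23,625. 6% of the $241,250 excess over $58,200 is $14,475; credit = $23,625 − $14,475 = $9,150.
Rural Housing Credit: $299,450 is at or below the $323,200 threshold, so the full $2,740 applies.
Heating Assistance Credit: $299,450 is at or below the $331,600 threshold, so the full $360 applies.
Total: $9,150 + $2,740 + $360 = $12,250.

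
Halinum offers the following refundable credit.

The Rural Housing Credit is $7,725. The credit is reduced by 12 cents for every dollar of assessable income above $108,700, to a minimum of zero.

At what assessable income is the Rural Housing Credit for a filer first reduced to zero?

The credit falls by 12% of each dollar above $108,700, so it reaches zero when the excess is $7,725 / 12% = $64,375: income = $108,700 + $64,375 = $173,075.

$173,075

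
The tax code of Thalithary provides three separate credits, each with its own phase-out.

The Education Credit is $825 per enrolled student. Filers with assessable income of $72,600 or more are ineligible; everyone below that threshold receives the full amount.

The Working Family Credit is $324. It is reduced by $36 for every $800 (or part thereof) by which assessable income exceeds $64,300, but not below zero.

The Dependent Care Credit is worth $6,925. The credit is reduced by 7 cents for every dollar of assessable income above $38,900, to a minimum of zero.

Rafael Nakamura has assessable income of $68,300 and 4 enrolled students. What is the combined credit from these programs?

$8,311

Education Credit: base = 4 × $825 = $3,300. $68,300 is below the $72,600 cutoff, so the full $3,300 applies.
Working Family Credit: income exceeds $64,300 by $4,000, which is 5 full-or-partial $800 increments; reduction = 5 × $36 = $180, leaving $144.
Dependent Care Credit: 7% of the $29,400 excess over $38,900 is $2,058; credit = $6,925 − $2,058 = $4,867.
Total: $3,300 + $144 + $4,867 = $8,311.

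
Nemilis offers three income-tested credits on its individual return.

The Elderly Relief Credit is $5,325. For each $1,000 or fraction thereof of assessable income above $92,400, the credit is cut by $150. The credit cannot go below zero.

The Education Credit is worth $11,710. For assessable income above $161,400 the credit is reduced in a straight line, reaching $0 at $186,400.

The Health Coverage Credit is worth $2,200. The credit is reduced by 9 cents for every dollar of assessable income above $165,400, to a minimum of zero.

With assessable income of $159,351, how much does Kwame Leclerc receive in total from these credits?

Elderly Relief Credit: income exceeds $92,400 by $66,951 → 67 increments × $150 = $10,050 ≥ base, so the credit is $0.
Education Credit: $159,351 is at or below the $161,400 threshold, so the full $11,710 applies.
Health Coverage Credit: $159,351 is at or below the $165,400 threshold, so the full $2,200 applies.
Total: $0 + $11,710 + $2,200 = $13,910.

$13,910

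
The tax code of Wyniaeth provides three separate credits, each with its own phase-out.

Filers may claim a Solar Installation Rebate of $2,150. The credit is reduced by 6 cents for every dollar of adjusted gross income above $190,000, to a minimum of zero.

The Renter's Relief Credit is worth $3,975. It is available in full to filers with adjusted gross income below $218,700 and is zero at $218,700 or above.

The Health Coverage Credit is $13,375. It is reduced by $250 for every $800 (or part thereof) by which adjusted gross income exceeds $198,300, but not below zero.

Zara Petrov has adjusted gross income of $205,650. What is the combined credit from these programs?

$16,061

Solar Installation Rebate: 6% of the $15,650 excess over $190,000 is $939; credit = $2,150 − $939 = $1,211.
Renter's Relief Credit: $205,650 is below the $218,700 cutoff, so the full $3,975 applies.
Health Coverage Credit: income exceeds $198,300 by $7,350, which is 10 full-or-partial $800 increments; reduction = 10 × $250 = $2,500, leaving $10,875.
Total: $1,211 + $3,975 + $10,875 = $16,061.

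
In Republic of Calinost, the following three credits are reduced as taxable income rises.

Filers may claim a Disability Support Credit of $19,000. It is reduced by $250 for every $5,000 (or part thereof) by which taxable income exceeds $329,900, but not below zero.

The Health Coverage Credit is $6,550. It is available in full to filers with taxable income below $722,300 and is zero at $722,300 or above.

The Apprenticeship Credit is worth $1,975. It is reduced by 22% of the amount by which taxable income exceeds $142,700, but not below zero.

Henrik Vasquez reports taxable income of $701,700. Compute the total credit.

Disability Support Credit: income exceeds $329,900 by $371,800, which is 75 full-or-partial $5,000 increments; reduction = 75 × $250 = $18,750, leaving $250.
Health Coverage Credit: $701,700 is below the $722,300 cutoff, so the full $6,550 applies.
Apprenticeship Credit: 22% of the $559,000 excess over $142,700 is $122,980 ≥ base, so the credit is $0.
Total: $250 + $6,550 + $0 = $6,800.

$6,800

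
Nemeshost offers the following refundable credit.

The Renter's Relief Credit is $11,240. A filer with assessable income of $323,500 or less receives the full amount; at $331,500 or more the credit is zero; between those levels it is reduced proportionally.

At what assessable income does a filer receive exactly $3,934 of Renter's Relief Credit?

$3,934 is 3,934/11,240 of the full $11,240, so 7,306/11,240 of the $8,000 range has been used: income = $323,500 + $8,000 × 7,306/11,240 = $328,700.

$328,700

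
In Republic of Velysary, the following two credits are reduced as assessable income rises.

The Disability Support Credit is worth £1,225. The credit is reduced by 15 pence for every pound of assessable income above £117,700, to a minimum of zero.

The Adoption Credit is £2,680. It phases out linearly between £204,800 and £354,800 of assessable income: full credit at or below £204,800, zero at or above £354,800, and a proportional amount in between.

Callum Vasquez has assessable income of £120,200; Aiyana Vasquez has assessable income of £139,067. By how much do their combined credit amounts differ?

Callum (£120,200): Disability Support Credit: 15% of the £2,500 excess over £117,700 is £375; credit = £1,225 − £375 = £850. Adoption Credit: £120,200 is at or below the £204,800 threshold, so the full £2,680 applies. total £850 + £2,680 = £3,530
Aiyana (£139,067): Disability Support Credit: 15% of the £21,367 excess over £117,700 is £3,205.05 ≥ base, so the credit is £0. Adoption Credit: £139,067 is at or below the £204,800 threshold, so the full £2,680 applies. total £0 + £2,680 = £2,680
Difference: |£3,530 − £2,680| = £850.

£850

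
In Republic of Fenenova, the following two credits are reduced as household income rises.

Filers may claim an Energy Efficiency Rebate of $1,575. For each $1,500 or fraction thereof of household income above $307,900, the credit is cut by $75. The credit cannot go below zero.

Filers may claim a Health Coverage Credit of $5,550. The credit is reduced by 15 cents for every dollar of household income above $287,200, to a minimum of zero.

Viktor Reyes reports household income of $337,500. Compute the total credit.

$75

Energy Efficiency Rebate: income exceeds $307,900 by $29,600, which is 20 full-or-partial $1,500 increments; reduction = 20 × $75 = $1,500, leaving $75.
Health Coverage Credit: 15% of the $50,300 excess over $287,200 is $7,545 ≥ base, so the credit is $0.
Total: $75 + $0 = $75.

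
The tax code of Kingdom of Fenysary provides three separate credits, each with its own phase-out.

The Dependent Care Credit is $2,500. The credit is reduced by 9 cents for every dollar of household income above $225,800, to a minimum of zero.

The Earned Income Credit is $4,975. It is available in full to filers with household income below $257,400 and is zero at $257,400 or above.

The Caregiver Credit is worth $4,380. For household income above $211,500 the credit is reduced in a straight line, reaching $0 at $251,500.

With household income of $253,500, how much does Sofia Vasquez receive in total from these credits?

Dependent Care Credit: 9% of the $27,700 excess over $225,800 is $2,493; credit = $2,500 − $2,493 = $7.
Earned Income Credit: $253,500 is below the $257,400 cutoff, so the full $4,975 applies.
Caregiver Credit: $253,500 is at or above $251,500, so the credit is $0.
Total: $7 + $4,975 + $0 = $4,982.

$4,982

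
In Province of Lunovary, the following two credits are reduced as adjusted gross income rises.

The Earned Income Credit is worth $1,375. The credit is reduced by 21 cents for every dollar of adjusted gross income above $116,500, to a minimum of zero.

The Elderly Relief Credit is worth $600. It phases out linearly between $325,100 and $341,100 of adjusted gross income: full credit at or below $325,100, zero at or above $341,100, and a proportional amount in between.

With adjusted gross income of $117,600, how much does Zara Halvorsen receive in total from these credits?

Earned Income Credit: 21% of the $1,100 excess over $116,500 is $231; credit = $1,375 − $231 = $1,144.
Elderly Relief Credit: $117,600 is at or below the $325,100 threshold, so the full $600 applies.
Total: $1,144 + $600 = $1,744.

$1,744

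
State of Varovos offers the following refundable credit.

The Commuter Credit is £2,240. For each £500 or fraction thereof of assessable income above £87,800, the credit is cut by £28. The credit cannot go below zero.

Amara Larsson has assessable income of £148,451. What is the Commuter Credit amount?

Commuter Credit: income exceeds £87,800 by £60,651 → 122 increments × £28 = £3,416 ≥ base, so the credit is £0.

£0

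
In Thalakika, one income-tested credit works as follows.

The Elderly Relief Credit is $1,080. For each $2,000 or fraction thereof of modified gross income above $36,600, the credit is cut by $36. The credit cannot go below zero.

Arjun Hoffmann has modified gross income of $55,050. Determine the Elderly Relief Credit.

Elderly Relief Credit: income exceeds $36,600 by $18,450, which is 10 full-or-partial $2,000 increments; reduction = 10 × $36 = $360, leaving $720.

$720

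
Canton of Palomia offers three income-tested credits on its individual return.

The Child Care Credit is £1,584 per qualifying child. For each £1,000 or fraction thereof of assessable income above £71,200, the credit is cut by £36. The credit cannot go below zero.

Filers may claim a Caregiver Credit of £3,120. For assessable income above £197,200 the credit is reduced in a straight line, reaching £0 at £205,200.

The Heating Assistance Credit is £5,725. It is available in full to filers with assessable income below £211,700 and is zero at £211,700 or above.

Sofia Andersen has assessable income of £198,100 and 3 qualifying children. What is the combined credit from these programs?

£8,674

Child Care Credit: base = 3 × £1,584 = £4,752. income exceeds £71,200 by £126,900, which is 127 full-or-partial £1,000 increments; reduction = 127 × £36 = £4,572, leaving £180.
Caregiver Credit: £198,100 is £900 into a £8,000 phase-out range, leaving 7,100/8,000 of the credit: £3,120 × 7,100/8,000 = £2,769.
Heating Assistance Credit: £198,100 is below the £211,700 cutoff, so the full £5,725 applies.
Total: £180 + £2,769 + £5,725 = £8,674.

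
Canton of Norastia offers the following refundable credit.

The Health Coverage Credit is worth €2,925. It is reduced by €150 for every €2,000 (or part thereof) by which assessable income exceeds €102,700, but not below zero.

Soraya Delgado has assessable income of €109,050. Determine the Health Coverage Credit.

€2,325

Health Coverage Credit: income exceeds €102,700 by €6,350, which is 4 full-or-partial €2,000 increments; reduction = 4 × €150 = €600, leaving €2,325.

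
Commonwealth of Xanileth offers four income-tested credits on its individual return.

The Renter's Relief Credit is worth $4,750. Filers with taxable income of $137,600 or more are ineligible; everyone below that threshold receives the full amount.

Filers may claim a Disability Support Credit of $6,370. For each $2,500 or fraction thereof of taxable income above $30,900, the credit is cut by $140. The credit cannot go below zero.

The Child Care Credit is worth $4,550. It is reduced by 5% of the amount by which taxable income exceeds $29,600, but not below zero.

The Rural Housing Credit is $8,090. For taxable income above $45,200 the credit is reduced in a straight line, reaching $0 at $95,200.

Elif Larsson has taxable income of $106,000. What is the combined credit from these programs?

$7,510

Renter's Relief Credit: $106,000 is below the $137,600 cutoff, so the full $4,750 applies.
Disability Support Credit: income exceeds $30,900 by $75,100, which is 31 full-or-partial $2,500 increments; reduction = 31 × $140 = $4,340, leaving $2,030.
Child Care Credit: 5% of the $76,400 excess over $29,600 is $3,820; credit = $4,550 − $3,820 = $730.
Rural Housing Credit: $106,000 is at or above $95,200, so the credit is $0.
Total: $4,750 + $2,030 + $730 + $0 = $7,510.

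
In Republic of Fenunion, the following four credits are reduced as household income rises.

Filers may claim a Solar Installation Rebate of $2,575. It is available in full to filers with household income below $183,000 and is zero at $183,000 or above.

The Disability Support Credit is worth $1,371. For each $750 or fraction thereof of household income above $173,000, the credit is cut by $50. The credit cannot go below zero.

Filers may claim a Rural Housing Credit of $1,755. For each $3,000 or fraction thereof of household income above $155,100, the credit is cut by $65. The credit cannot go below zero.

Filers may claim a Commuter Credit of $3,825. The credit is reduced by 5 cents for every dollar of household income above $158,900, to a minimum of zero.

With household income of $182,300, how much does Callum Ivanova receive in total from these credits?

Solar Installation Rebate: $182,300 is below the $183,000 cutoff, so the full $2,575 applies.
Disability Support Credit: income exceeds $173,000 by $9,300, which is 13 full-or-partial $750 increments; reduction = 13 × $50 = $650, leaving $721.
Rural Housing Credit: income exceeds $155,100 by $27,200, which is 10 full-or-partial $3,000 increments; reduction = 10 × $65 = $650, leaving $1,105.
Commuter Credit: 5% of the $23,400 excess over $158,900 is $1,170; credit = $3,825 − $1,170 = $2,655.
Total: $2,575 + $721 + $1,105 + $2,655 = $7,056.

$7,056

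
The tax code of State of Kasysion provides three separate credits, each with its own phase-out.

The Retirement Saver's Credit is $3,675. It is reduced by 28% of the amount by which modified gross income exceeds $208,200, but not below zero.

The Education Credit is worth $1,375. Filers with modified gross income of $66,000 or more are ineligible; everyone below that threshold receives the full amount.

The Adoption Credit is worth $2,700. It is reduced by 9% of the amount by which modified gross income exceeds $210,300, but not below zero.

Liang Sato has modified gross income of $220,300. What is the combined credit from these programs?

$2,087

Retirement Saver's Credit: 28% of the $12,100 excess over $208,200 is $3,388; credit = $3,675 − $3,388 = $287.
Education Credit: $220,300 meets or exceeds the $66,000 cutoff, so the credit is $0.
Adoption Credit: 9% of the $10,000 excess over $210,300 is $900; credit = $2,700 − $900 = $1,800.
Total: $287 + $0 + $1,800 = $2,087.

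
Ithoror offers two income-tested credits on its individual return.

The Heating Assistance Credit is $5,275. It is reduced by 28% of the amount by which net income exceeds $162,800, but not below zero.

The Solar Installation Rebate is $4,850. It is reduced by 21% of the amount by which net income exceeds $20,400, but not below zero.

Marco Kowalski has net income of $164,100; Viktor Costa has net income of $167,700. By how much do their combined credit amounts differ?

Marco ($164,100): Heating Assistance Credit: 28% of the $1,300 excess over $162,800 is $364; credit = $5,275 − $364 = $4,911. Solar Installation Rebate: 21% of the $143,700 excess over $20,400 is $30,177 ≥ base, so the credit is $0. total $4,911 + $0 = $4,911
Viktor ($167,700): Heating Assistance Credit: 28% of the $4,900 excess over $162,800 is $1,372; credit = $5,275 − $1,372 = $3,903. Solar Installation Rebate: 21% of the $147,300 excess over $20,400 is $30,933 ≥ base, so the credit is $0. total $3,903 + $0 = $3,903
Difference: |$4,911 − $3,903| = $1,008.

$1,008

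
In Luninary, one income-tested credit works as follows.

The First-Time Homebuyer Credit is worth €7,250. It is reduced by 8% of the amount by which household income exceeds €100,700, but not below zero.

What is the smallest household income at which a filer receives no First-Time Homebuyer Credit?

€191,325

The credit falls by 8% of each euro above €100,700, so it reaches zero when the excess is €7,250 / 8% = €90,625: income = €100,700 + €90,625 = €191,325.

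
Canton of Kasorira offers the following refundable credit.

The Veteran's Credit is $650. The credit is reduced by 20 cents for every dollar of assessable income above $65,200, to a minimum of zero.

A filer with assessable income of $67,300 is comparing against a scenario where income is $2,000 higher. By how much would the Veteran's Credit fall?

$230

At $67,300 — 20% of the $2,100 excess over $65,200 is $420; credit = $650 − $420 = $230.
At $69,300 — 20% of the $4,100 excess over $65,200 is $820 ≥ base, so the credit is $0.
Lost: $230 − $0 = $230.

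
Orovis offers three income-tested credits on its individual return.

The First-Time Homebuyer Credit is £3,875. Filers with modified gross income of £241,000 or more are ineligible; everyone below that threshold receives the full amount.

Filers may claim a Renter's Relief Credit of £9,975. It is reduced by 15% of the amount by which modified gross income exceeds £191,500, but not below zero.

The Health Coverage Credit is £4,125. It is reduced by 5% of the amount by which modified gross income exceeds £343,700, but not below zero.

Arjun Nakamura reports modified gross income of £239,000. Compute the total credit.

First-Time Homebuyer Credit: £239,000 is below the £241,000 cutoff, so the full £3,875 applies.
Renter's Relief Credit: 15% of the £47,500 excess over £191,500 is £7,125; credit = £9,975 − £7,125 = £2,850.
Health Coverage Credit: £239,000 is at or below the £343,700 threshold, so the full £4,125 applies.
Total: £3,875 + £2,850 + £4,125 = £10,850.

£10,850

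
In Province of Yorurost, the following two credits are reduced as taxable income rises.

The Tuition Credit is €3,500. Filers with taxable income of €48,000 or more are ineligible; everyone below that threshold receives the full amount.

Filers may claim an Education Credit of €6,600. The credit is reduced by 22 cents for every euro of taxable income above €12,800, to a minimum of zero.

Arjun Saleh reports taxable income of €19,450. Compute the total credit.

Tuition Credit: €19,450 is below the €48,000 cutoff, so the full €3,500 applies.
Education Credit: 22% of the €6,650 excess over €12,800 is €1,463; credit = €6,600 − €1,463 = €5,137.
Total: €3,500 + €5,137 = €8,637.

€8,637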